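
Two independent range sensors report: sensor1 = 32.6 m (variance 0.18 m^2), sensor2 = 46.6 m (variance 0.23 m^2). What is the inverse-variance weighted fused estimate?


w1 = (1/var1) / (1/var1 + 1/var2)
   = 5.5556 / (5.5556 + 4.3478) = 0.561
w2 = 1 - w1 = 0.439
fused = w1*s1 + w2*s2 = 18.2878 + 20.4585
= 38.7463 m


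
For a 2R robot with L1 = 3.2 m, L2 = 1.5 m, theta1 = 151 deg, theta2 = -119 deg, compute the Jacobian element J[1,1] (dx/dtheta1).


J[1,1] = -L1*sin(t1) - L2*sin(t1+t2)
= -3.2*sin(151) - 1.5*sin(32)
= -2.3463


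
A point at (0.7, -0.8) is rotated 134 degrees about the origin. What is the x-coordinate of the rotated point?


x' = x*cos(theta) - y*sin(theta)
cos(134 deg) = -0.6947, sin(134 deg) = 0.7193
x' = 0.7 * -0.6947 - -0.8 * 0.7193
= -0.4863 - -0.5755
= 0.0892


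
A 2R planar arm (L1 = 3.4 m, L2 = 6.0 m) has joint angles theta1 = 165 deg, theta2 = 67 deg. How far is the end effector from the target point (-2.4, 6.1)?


End effector via forward kinematics:
x = L1*cos(t1) + L2*cos(t1+t2) = -6.9781
y = L1*sin(t1) + L2*sin(t1+t2) = -3.8481
Distance to target:
d = sqrt((-2.4 - -6.9781)^2 + (6.1 - -3.8481)^2)
= sqrt(20.9592 + 98.9643)
= 10.951 m


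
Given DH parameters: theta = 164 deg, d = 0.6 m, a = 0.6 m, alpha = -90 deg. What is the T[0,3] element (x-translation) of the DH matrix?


T[0,3] = a * cos(theta)
= 0.6 * cos(164 deg)
= 0.6 * -0.9613
= -0.5768


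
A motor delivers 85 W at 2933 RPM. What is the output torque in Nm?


omega = 2933 * 2*pi/60 = 307.143 rad/s
tau = P / omega = 85 / 307.143
= 0.2767 Nm


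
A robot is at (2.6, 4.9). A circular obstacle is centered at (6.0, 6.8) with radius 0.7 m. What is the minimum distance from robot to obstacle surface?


center_dist = sqrt((2.6-6.0)^2 + (4.9-6.8)^2)
= sqrt(11.56 + 3.61)
= 3.8949
min_dist = center_dist - radius = 3.8949 - 0.7 = 3.1949 m


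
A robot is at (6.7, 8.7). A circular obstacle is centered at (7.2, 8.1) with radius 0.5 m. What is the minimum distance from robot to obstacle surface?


center_dist = sqrt((6.7-7.2)^2 + (8.7-8.1)^2)
= sqrt(0.25 + 0.36)
= 0.781
min_dist = center_dist - radius = 0.781 - 0.5 = 0.281 m


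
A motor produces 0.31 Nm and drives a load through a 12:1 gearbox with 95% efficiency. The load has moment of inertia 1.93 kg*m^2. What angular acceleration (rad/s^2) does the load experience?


tau_out = tau_motor * N * eta
= 0.31 * 12 * 0.95 = 3.534 Nm
alpha = tau_out / I = 3.534 / 1.93
= 1.8311 rad/s^2


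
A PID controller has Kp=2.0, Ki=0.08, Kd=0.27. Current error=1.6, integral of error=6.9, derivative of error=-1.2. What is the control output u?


u = Kp*e + Ki*int(e) + Kd*de/dt
= 2.0*1.6 + 0.08*6.9 + 0.27*(-1.2)
= 3.2 + 0.552 + -0.324
= 3.428


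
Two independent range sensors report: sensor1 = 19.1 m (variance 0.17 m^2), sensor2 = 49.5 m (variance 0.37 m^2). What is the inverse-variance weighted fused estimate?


w1 = (1/var1) / (1/var1 + 1/var2)
   = 5.8824 / (5.8824 + 2.7027) = 0.6852
w2 = 1 - w1 = 0.3148
fused = w1*s1 + w2*s2 = 13.087 + 15.5833
= 28.6704 m


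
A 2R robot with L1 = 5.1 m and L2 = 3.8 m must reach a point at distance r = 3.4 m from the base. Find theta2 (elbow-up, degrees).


cos(theta2) = (r^2 - L1^2 - L2^2) / (2*L1*L2)
cos(theta2) = (11.56 - 26.01 - 14.44) / 38.76
cos(theta2) = -0.745356
theta2 = 138.1897 degrees


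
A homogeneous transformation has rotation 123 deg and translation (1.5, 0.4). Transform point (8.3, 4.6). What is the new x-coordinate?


x' = cos(theta)*px - sin(theta)*py + tx
= -0.5446*8.3 - 0.8387*4.6 + 1.5
= -6.8784


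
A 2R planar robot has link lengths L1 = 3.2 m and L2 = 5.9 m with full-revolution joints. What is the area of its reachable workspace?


r_max = L1 + L2 = 9.1 m
r_min = |L1 - L2| = 2.7 m
Area = pi*(r_max^2 - r_min^2)
= pi*(82.81 - 7.29)
= pi * 75.52
= 237.2531 m^2


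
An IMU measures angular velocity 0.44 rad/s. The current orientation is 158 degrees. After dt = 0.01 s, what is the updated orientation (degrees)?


delta_theta = w * dt = 0.44 * 0.01 = 0.0044 rad
= 0.2521 deg
theta_new = 158 + 0.2521 = 158.2521 deg


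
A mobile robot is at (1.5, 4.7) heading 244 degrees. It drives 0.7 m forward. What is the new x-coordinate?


x_new = x0 + d*cos(theta)
= 1.5 + 0.7*cos(244)
= 1.5 + -0.3069
= 1.1931


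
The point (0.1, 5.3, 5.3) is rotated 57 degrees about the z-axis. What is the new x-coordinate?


Rotation about z-axis: x' = x*cos(theta) - y*sin(theta)
= 0.1 * 0.5446 - 5.3 * 0.8387
= -4.3905


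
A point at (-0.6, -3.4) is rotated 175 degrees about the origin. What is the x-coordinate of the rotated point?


x' = x*cos(theta) - y*sin(theta)
cos(175 deg) = -0.9962, sin(175 deg) = 0.0872
x' = -0.6 * -0.9962 - -3.4 * 0.0872
= 0.5977 - -0.2963
= 0.894


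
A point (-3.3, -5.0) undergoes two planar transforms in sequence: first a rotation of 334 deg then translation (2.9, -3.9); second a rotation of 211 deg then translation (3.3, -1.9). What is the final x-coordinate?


After transform 1:
x1 = cos(334)*-3.3 - sin(334)*-5.0 + 2.9 = -2.2579
y1 = sin(334)*-3.3 + cos(334)*-5.0 + -3.9 = -6.9473
After transform 2:
x2 = cos(211)*-2.2579 - sin(211)*-6.9473 + 3.3
= 1.6572


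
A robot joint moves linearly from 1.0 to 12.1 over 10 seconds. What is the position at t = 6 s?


s = t/T = 6/10 = 0.6
p(t) = p0 + (pf-p0)*s
= 1.0 + (12.1 - 1.0) * 0.6
= 7.66


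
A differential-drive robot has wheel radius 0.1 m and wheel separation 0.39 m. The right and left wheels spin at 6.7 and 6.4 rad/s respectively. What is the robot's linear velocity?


vR = r*wR = 0.1*6.7 = 0.67 m/s
vL = r*wL = 0.1*6.4 = 0.64 m/s
v = (vR+vL)/2 = 0.655 m/s
omega = (vR-vL)/L = 0.0769 rad/s
linear velocity = 0.655 m/s


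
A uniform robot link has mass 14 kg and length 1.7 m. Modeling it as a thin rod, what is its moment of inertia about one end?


I = (1/3) * m * L^2
= (1/3) * 14 * 1.7^2
= 0.333333 * 14 * 2.89
= 13.4867 kg*m^2


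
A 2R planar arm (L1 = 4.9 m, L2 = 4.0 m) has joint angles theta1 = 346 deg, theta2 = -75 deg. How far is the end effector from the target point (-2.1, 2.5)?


End effector via forward kinematics:
x = L1*cos(t1) + L2*cos(t1+t2) = 4.8243
y = L1*sin(t1) + L2*sin(t1+t2) = -5.1848
Distance to target:
d = sqrt((-2.1 - 4.8243)^2 + (2.5 - -5.1848)^2)
= sqrt(47.9454 + 59.0563)
= 10.3442 m


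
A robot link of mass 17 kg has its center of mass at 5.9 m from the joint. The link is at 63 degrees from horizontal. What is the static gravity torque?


tau = m*g*L*cos(angle)
= 17 * 9.81 * 5.9 * cos(63 deg)
= 17 * 9.81 * 5.9 * 0.454
= 446.7008 Nm


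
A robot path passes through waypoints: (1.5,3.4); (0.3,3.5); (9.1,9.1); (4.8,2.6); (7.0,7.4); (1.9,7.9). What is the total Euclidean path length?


Segment lengths:
  seg1 = sqrt((-1.2)^2 + (0.1)^2) = 1.2042
  seg2 = sqrt((8.8)^2 + (5.6)^2) = 10.4307
  seg3 = sqrt((-4.3)^2 + (-6.5)^2) = 7.7936
  seg4 = sqrt((2.2)^2 + (4.8)^2) = 5.2802
  seg5 = sqrt((-5.1)^2 + (0.5)^2) = 5.1245
Total = 29.8331


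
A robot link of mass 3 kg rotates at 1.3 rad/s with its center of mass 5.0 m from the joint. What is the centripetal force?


F = m * omega^2 * r
= 3 * 1.3^2 * 5.0
= 3 * 1.69 * 5.0
= 25.35 N


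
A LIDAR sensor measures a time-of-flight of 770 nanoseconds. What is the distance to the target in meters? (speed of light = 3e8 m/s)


tof = 770 ns = 7.7e-07 s
dist = c * tof / 2
= 3e8 * 7.7e-07 / 2
= 115.5 m


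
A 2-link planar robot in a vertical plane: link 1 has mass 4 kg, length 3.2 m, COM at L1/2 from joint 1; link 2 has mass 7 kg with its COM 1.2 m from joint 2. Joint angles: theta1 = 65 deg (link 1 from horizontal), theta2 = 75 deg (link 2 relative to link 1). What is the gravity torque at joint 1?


Horizontal distance from joint 1 to link-1 COM:
  x_c1 = (L1/2)*cos(t1) = 1.6 * 0.4226 = 0.6762 m
Horizontal distance from joint 1 to link-2 COM:
  x_c2 = L1*cos(t1) + Lc2*cos(t1+t2)
       = 3.2*0.4226 + 1.2*-0.766 = 0.4331 m
tau1 = m1*g*x_c1 + m2*g*x_c2
     = 4*9.81*0.6762 + 7*9.81*0.4331
     = 26.5337 + 29.7427
     = 56.2764 Nm


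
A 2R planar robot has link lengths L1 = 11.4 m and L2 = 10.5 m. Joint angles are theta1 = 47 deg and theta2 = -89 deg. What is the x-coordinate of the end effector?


Convert angles to radians: theta1 = 0.8203, theta2 = -1.5533
x = L1*cos(theta1) + L2*cos(theta1+theta2)
x = 7.7748 + 7.803
x = 15.5778


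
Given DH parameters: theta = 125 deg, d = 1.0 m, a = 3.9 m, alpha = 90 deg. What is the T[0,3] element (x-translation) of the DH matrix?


T[0,3] = a * cos(theta)
= 3.9 * cos(125 deg)
= 3.9 * -0.5736
= -2.2369


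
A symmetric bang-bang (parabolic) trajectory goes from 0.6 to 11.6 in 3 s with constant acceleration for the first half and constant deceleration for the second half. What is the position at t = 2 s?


Symmetric rest-to-rest: each phase covers (pf-p0)/2 in time T/2. 0.5*a*(T/2)^2 = (pf-p0)/2 => a = 4*(pf-p0)/T^2
a = 4*(11.6-0.6)/3^2 = 4.8889
t = 2 is in the deceleration phase (t > T/2).
p = pf - 0.5*a*(T-t)^2 = 11.6 - 0.5*4.8889*1^2
= 9.1556


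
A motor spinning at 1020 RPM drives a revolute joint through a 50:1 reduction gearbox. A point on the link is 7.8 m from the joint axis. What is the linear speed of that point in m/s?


omega_motor = 1020 * 2*pi/60 = 106.8142 rad/s
omega_joint = omega_motor / 50 = 2.1363 rad/s
v = omega_joint * r = 2.1363 * 7.8
= 16.663 m/s


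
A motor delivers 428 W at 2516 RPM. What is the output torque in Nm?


omega = 2516 * 2*pi/60 = 263.4749 rad/s
tau = P / omega = 428 / 263.4749
= 1.6244 Nm


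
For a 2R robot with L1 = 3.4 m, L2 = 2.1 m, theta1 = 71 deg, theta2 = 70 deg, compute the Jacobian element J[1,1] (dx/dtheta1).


J[1,1] = -L1*sin(t1) - L2*sin(t1+t2)
= -3.4*sin(71) - 2.1*sin(141)
= -4.5363


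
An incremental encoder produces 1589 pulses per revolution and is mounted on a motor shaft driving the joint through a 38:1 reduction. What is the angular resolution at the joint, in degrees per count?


counts per rev = 1589
effective counts at joint = 1589 * 38 = 60382
resolution = 360 / 60382
= 0.006 deg/count


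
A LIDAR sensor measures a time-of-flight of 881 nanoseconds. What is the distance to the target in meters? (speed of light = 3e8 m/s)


tof = 881 ns = 8.81e-07 s
dist = c * tof / 2
= 3e8 * 8.81e-07 / 2
= 132.15 m


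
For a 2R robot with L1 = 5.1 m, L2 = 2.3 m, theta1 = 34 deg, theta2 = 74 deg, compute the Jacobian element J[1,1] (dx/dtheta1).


J[1,1] = -L1*sin(t1) - L2*sin(t1+t2)
= -5.1*sin(34) - 2.3*sin(108)
= -5.0393


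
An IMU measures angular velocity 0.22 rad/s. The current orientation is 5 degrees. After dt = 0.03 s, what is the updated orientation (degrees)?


delta_theta = w * dt = 0.22 * 0.03 = 0.0066 rad
= 0.3782 deg
theta_new = 5 + 0.3782 = 5.3782 deg


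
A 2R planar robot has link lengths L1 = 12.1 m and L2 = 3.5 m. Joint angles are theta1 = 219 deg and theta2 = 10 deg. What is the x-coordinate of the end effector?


Convert angles to radians: theta1 = 3.8223, theta2 = 0.1745
x = L1*cos(theta1) + L2*cos(theta1+theta2)
x = -9.4035 + -2.2962
x = -11.6997


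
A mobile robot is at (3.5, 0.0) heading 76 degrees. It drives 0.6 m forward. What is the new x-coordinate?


x_new = x0 + d*cos(theta)
= 3.5 + 0.6*cos(76)
= 3.5 + 0.1452
= 3.6452


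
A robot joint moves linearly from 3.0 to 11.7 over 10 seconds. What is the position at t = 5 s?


s = t/T = 5/10 = 0.5
p(t) = p0 + (pf-p0)*s
= 3.0 + (11.7 - 3.0) * 0.5
= 7.35


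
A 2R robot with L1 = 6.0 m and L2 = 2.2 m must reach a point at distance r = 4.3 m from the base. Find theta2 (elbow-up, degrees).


cos(theta2) = (r^2 - L1^2 - L2^2) / (2*L1*L2)
cos(theta2) = (18.49 - 36.0 - 4.84) / 26.4
cos(theta2) = -0.846591
theta2 = 147.8428 degrees


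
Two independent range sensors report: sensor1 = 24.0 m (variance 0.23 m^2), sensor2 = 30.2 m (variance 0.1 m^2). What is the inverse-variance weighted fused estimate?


w1 = (1/var1) / (1/var1 + 1/var2)
   = 4.3478 / (4.3478 + 10.0) = 0.303
w2 = 1 - w1 = 0.697
fused = w1*s1 + w2*s2 = 7.2727 + 21.0485
= 28.3212 m


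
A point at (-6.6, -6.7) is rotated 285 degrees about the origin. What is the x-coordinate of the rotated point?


x' = x*cos(theta) - y*sin(theta)
cos(285 deg) = 0.2588, sin(285 deg) = -0.9659
x' = -6.6 * 0.2588 - -6.7 * -0.9659
= -1.7082 - 6.4717
= -8.1799


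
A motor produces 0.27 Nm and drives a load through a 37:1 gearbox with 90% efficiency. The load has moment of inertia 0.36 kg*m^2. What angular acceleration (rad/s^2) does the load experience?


tau_out = tau_motor * N * eta
= 0.27 * 37 * 0.9 = 8.991 Nm
alpha = tau_out / I = 8.991 / 0.36
= 24.975 rad/s^2


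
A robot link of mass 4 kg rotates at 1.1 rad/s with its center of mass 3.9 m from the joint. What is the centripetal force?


F = m * omega^2 * r
= 4 * 1.1^2 * 3.9
= 4 * 1.21 * 3.9
= 18.876 N


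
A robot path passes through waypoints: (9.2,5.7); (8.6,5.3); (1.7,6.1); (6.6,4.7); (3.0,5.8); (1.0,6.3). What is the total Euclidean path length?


Segment lengths:
  seg1 = sqrt((-0.6)^2 + (-0.4)^2) = 0.7211
  seg2 = sqrt((-6.9)^2 + (0.8)^2) = 6.9462
  seg3 = sqrt((4.9)^2 + (-1.4)^2) = 5.0961
  seg4 = sqrt((-3.6)^2 + (1.1)^2) = 3.7643
  seg5 = sqrt((-2.0)^2 + (0.5)^2) = 2.0616
Total = 18.5893


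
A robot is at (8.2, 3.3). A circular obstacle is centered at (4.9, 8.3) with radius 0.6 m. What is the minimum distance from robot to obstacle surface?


center_dist = sqrt((8.2-4.9)^2 + (3.3-8.3)^2)
= sqrt(10.89 + 25.0)
= 5.9908
min_dist = center_dist - radius = 5.9908 - 0.6 = 5.3908 m


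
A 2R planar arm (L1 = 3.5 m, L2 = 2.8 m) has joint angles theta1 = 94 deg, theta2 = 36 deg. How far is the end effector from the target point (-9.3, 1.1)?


End effector via forward kinematics:
x = L1*cos(t1) + L2*cos(t1+t2) = -2.044
y = L1*sin(t1) + L2*sin(t1+t2) = 5.6364
Distance to target:
d = sqrt((-9.3 - -2.044)^2 + (1.1 - 5.6364)^2)
= sqrt(52.6502 + 20.5789)
= 8.5574 m


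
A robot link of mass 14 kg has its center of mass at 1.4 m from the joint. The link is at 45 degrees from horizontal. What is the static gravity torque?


tau = m*g*L*cos(angle)
= 14 * 9.81 * 1.4 * cos(45 deg)
= 14 * 9.81 * 1.4 * 0.7071
= 135.9597 Nm


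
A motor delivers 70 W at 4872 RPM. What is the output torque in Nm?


omega = 4872 * 2*pi/60 = 510.1946 rad/s
tau = P / omega = 70 / 510.1946
= 0.1372 Nm


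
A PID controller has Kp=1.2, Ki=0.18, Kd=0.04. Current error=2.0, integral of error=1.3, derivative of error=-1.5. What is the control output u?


u = Kp*e + Ki*int(e) + Kd*de/dt
= 1.2*2.0 + 0.18*1.3 + 0.04*(-1.5)
= 2.4 + 0.234 + -0.06
= 2.574


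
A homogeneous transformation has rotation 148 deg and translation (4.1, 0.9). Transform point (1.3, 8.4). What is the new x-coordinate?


x' = cos(theta)*px - sin(theta)*py + tx
= -0.848*1.3 - 0.5299*8.4 + 4.1
= -1.4538


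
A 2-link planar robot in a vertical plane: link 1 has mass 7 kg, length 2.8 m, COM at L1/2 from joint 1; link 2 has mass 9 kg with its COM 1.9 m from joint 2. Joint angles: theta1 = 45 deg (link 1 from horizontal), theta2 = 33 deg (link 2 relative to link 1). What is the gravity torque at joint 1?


Horizontal distance from joint 1 to link-1 COM:
  x_c1 = (L1/2)*cos(t1) = 1.4 * 0.7071 = 0.9899 m
Horizontal distance from joint 1 to link-2 COM:
  x_c2 = L1*cos(t1) + Lc2*cos(t1+t2)
       = 2.8*0.7071 + 1.9*0.2079 = 2.3749 m
tau1 = m1*g*x_c1 + m2*g*x_c2
     = 7*9.81*0.9899 + 9*9.81*2.3749
     = 67.9798 + 209.6827
     = 277.6625 Nm


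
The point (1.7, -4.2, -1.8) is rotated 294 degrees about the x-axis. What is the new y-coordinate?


Rotation about x-axis: y' = y*cos(theta) - z*sin(theta)
= -4.2 * 0.4067 - -1.8 * -0.9135
= -3.3527


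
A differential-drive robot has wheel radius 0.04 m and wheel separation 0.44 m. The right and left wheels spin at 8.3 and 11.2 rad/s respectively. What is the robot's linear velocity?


vR = r*wR = 0.04*8.3 = 0.332 m/s
vL = r*wL = 0.04*11.2 = 0.448 m/s
v = (vR+vL)/2 = 0.39 m/s
omega = (vR-vL)/L = -0.2636 rad/s
linear velocity = 0.39 m/s


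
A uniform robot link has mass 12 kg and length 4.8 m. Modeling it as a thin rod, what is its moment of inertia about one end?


I = (1/3) * m * L^2
= (1/3) * 12 * 4.8^2
= 0.333333 * 12 * 23.04
= 92.16 kg*m^2


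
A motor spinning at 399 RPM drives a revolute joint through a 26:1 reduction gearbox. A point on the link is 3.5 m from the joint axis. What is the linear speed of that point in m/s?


omega_motor = 399 * 2*pi/60 = 41.7832 rad/s
omega_joint = omega_motor / 26 = 1.607 rad/s
v = omega_joint * r = 1.607 * 3.5
= 5.6247 m/s


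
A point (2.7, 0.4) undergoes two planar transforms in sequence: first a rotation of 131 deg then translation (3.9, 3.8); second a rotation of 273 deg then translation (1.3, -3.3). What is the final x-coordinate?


After transform 1:
x1 = cos(131)*2.7 - sin(131)*0.4 + 3.9 = 1.8268
y1 = sin(131)*2.7 + cos(131)*0.4 + 3.8 = 5.5753
After transform 2:
x2 = cos(273)*1.8268 - sin(273)*5.5753 + 1.3
= 6.9633


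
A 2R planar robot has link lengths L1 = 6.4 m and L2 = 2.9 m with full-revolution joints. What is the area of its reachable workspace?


r_max = L1 + L2 = 9.3 m
r_min = |L1 - L2| = 3.5 m
Area = pi*(r_max^2 - r_min^2)
= pi*(86.49 - 12.25)
= pi * 74.24
= 233.2318 m^2


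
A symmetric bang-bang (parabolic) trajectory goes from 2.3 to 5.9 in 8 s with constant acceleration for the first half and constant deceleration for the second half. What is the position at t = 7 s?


Symmetric rest-to-rest: each phase covers (pf-p0)/2 in time T/2. 0.5*a*(T/2)^2 = (pf-p0)/2 => a = 4*(pf-p0)/T^2
a = 4*(5.9-2.3)/8^2 = 0.225
t = 7 is in the deceleration phase (t > T/2).
p = pf - 0.5*a*(T-t)^2 = 5.9 - 0.5*0.225*1^2
= 5.7875


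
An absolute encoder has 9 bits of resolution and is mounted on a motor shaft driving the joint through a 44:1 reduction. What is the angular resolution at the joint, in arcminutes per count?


counts = 2^9 = 512
effective counts at joint = 512 * 44 = 22528
resolution = 360*60 / 22528
= 0.9588 arcmin/count


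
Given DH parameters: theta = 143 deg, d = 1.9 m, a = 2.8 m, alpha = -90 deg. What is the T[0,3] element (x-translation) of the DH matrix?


T[0,3] = a * cos(theta)
= 2.8 * cos(143 deg)
= 2.8 * -0.7986
= -2.2362


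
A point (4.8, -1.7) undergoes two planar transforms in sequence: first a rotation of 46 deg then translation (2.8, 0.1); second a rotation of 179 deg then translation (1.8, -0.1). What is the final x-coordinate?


After transform 1:
x1 = cos(46)*4.8 - sin(46)*-1.7 + 2.8 = 7.3572
y1 = sin(46)*4.8 + cos(46)*-1.7 + 0.1 = 2.3719
After transform 2:
x2 = cos(179)*7.3572 - sin(179)*2.3719 + 1.8
= -5.5975


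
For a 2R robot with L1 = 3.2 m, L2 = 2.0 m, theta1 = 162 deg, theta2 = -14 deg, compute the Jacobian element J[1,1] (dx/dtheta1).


J[1,1] = -L1*sin(t1) - L2*sin(t1+t2)
= -3.2*sin(162) - 2.0*sin(148)
= -2.0487


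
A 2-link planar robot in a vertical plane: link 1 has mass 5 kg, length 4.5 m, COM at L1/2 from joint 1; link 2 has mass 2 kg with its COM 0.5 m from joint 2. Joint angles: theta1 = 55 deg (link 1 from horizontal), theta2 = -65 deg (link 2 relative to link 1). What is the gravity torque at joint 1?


Horizontal distance from joint 1 to link-1 COM:
  x_c1 = (L1/2)*cos(t1) = 2.25 * 0.5736 = 1.2905 m
Horizontal distance from joint 1 to link-2 COM:
  x_c2 = L1*cos(t1) + Lc2*cos(t1+t2)
       = 4.5*0.5736 + 0.5*0.9848 = 3.0735 m
tau1 = m1*g*x_c1 + m2*g*x_c2
     = 5*9.81*1.2905 + 2*9.81*3.0735
     = 63.3013 + 60.302
     = 123.6034 Nm


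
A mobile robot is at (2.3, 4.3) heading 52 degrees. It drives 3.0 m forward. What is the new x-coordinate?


x_new = x0 + d*cos(theta)
= 2.3 + 3.0*cos(52)
= 2.3 + 1.847
= 4.147


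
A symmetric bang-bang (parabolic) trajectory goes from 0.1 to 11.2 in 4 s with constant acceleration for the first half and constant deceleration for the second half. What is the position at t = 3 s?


Symmetric rest-to-rest: each phase covers (pf-p0)/2 in time T/2. 0.5*a*(T/2)^2 = (pf-p0)/2 => a = 4*(pf-p0)/T^2
a = 4*(11.2-0.1)/4^2 = 2.775
t = 3 is in the deceleration phase (t > T/2).
p = pf - 0.5*a*(T-t)^2 = 11.2 - 0.5*2.775*1^2
= 9.8125


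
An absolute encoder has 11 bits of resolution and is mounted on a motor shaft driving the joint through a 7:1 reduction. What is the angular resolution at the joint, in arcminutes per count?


counts = 2^11 = 2048
effective counts at joint = 2048 * 7 = 14336
resolution = 360*60 / 14336
= 1.5067 arcmin/count


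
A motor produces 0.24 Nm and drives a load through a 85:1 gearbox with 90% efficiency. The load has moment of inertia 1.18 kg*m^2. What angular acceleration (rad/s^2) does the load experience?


tau_out = tau_motor * N * eta
= 0.24 * 85 * 0.9 = 18.36 Nm
alpha = tau_out / I = 18.36 / 1.18
= 15.5593 rad/s^2


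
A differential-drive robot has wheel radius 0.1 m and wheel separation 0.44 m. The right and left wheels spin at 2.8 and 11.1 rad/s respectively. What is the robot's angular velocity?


vR = r*wR = 0.1*2.8 = 0.28 m/s
vL = r*wL = 0.1*11.1 = 1.11 m/s
v = (vR+vL)/2 = 0.695 m/s
omega = (vR-vL)/L = -1.8864 rad/s
angular velocity = -1.8864 rad/s


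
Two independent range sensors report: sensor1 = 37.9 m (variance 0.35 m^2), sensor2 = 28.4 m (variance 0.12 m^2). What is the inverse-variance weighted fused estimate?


w1 = (1/var1) / (1/var1 + 1/var2)
   = 2.8571 / (2.8571 + 8.3333) = 0.2553
w2 = 1 - w1 = 0.7447
fused = w1*s1 + w2*s2 = 9.6766 + 21.1489
= 30.8255 m


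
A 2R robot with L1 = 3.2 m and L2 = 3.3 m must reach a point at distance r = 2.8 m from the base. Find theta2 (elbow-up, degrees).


cos(theta2) = (r^2 - L1^2 - L2^2) / (2*L1*L2)
cos(theta2) = (7.84 - 10.24 - 10.89) / 21.12
cos(theta2) = -0.629261
theta2 = 128.9956 degrees


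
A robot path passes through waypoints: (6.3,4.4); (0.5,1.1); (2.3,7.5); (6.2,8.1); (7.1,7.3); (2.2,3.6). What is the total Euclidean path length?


Segment lengths:
  seg1 = sqrt((-5.8)^2 + (-3.3)^2) = 6.6731
  seg2 = sqrt((1.8)^2 + (6.4)^2) = 6.6483
  seg3 = sqrt((3.9)^2 + (0.6)^2) = 3.9459
  seg4 = sqrt((0.9)^2 + (-0.8)^2) = 1.2042
  seg5 = sqrt((-4.9)^2 + (-3.7)^2) = 6.14
Total = 24.6115


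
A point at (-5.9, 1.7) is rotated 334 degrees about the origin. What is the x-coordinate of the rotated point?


x' = x*cos(theta) - y*sin(theta)
cos(334 deg) = 0.8988, sin(334 deg) = -0.4384
x' = -5.9 * 0.8988 - 1.7 * -0.4384
= -5.3029 - -0.7452
= -4.5577


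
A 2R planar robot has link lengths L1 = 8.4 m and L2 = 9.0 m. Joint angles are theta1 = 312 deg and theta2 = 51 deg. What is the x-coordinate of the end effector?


Convert angles to radians: theta1 = 5.4454, theta2 = 0.8901
x = L1*cos(theta1) + L2*cos(theta1+theta2)
x = 5.6207 + 8.9877
x = 14.6084


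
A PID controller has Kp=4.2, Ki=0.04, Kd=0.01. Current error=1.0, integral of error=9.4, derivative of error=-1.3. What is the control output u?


u = Kp*e + Ki*int(e) + Kd*de/dt
= 4.2*1.0 + 0.04*9.4 + 0.01*(-1.3)
= 4.2 + 0.376 + -0.013
= 4.563


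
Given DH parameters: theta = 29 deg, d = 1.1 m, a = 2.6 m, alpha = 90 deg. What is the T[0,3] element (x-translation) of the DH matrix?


T[0,3] = a * cos(theta)
= 2.6 * cos(29 deg)
= 2.6 * 0.8746
= 2.274


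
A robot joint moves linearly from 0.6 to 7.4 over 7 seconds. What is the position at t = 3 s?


s = t/T = 3/7 = 0.4286
p(t) = p0 + (pf-p0)*s
= 0.6 + (7.4 - 0.6) * 0.4286
= 3.5143


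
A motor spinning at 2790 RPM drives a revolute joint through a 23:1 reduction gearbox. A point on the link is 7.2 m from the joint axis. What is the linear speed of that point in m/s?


omega_motor = 2790 * 2*pi/60 = 292.1681 rad/s
omega_joint = omega_motor / 23 = 12.703 rad/s
v = omega_joint * r = 12.703 * 7.2
= 91.4613 m/s


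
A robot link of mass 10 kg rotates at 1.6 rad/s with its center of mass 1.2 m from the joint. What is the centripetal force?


F = m * omega^2 * r
= 10 * 1.6^2 * 1.2
= 10 * 2.56 * 1.2
= 30.72 N


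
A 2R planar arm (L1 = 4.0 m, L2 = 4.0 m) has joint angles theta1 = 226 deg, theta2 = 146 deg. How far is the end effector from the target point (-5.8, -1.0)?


End effector via forward kinematics:
x = L1*cos(t1) + L2*cos(t1+t2) = 1.134
y = L1*sin(t1) + L2*sin(t1+t2) = -2.0457
Distance to target:
d = sqrt((-5.8 - 1.134)^2 + (-1.0 - -2.0457)^2)
= sqrt(48.0798 + 1.0935)
= 7.0124 m


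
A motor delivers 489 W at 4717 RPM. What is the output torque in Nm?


omega = 4717 * 2*pi/60 = 493.9631 rad/s
tau = P / omega = 489 / 493.9631
= 0.99 Nm


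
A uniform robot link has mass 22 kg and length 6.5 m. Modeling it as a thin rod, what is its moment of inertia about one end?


I = (1/3) * m * L^2
= (1/3) * 22 * 6.5^2
= 0.333333 * 22 * 42.25
= 309.8333 kg*m^2


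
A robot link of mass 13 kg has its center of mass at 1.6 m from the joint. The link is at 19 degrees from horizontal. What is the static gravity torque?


tau = m*g*L*cos(angle)
= 13 * 9.81 * 1.6 * cos(19 deg)
= 13 * 9.81 * 1.6 * 0.9455
= 192.9312 Nm


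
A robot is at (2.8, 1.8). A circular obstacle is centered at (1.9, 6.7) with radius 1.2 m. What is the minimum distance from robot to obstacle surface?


center_dist = sqrt((2.8-1.9)^2 + (1.8-6.7)^2)
= sqrt(0.81 + 24.01)
= 4.982
min_dist = center_dist - radius = 4.982 - 1.2 = 3.782 m


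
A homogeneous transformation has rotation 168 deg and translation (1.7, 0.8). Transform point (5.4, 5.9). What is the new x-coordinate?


x' = cos(theta)*px - sin(theta)*py + tx
= -0.9781*5.4 - 0.2079*5.9 + 1.7
= -4.8087


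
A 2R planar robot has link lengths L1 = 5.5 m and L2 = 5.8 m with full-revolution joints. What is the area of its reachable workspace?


r_max = L1 + L2 = 11.3 m
r_min = |L1 - L2| = 0.3 m
Area = pi*(r_max^2 - r_min^2)
= pi*(127.69 - 0.09)
= pi * 127.6
= 400.8672 m^2


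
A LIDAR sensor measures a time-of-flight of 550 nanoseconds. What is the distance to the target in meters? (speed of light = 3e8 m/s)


tof = 550 ns = 5.5e-07 s
dist = c * tof / 2
= 3e8 * 5.5e-07 / 2
= 82.5 m


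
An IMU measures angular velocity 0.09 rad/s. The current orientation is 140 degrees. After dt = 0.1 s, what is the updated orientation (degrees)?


delta_theta = w * dt = 0.09 * 0.1 = 0.009 rad
= 0.5157 deg
theta_new = 140 + 0.5157 = 140.5157 deg


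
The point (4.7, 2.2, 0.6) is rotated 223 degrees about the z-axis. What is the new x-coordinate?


Rotation about z-axis: x' = x*cos(theta) - y*sin(theta)
= 4.7 * -0.7314 - 2.2 * -0.682
= -1.937


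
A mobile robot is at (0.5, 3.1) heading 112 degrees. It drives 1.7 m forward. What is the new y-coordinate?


y_new = y0 + d*sin(theta)
= 3.1 + 1.7*sin(112)
= 3.1 + 1.5762
= 4.6762


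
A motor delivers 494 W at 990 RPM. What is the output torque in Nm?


omega = 990 * 2*pi/60 = 103.6726 rad/s
tau = P / omega = 494 / 103.6726
= 4.765 Nm


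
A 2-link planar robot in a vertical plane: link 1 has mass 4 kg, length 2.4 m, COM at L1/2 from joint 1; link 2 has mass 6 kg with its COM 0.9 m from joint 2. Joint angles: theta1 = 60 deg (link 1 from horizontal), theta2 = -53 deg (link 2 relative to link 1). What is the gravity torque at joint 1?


Horizontal distance from joint 1 to link-1 COM:
  x_c1 = (L1/2)*cos(t1) = 1.2 * 0.5 = 0.6 m
Horizontal distance from joint 1 to link-2 COM:
  x_c2 = L1*cos(t1) + Lc2*cos(t1+t2)
       = 2.4*0.5 + 0.9*0.9925 = 2.0933 m
tau1 = m1*g*x_c1 + m2*g*x_c2
     = 4*9.81*0.6 + 6*9.81*2.0933
     = 23.544 + 123.2111
     = 146.7551 Nm


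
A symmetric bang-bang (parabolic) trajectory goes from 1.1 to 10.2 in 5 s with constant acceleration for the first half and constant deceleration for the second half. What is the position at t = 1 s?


Symmetric rest-to-rest: each phase covers (pf-p0)/2 in time T/2. 0.5*a*(T/2)^2 = (pf-p0)/2 => a = 4*(pf-p0)/T^2
a = 4*(10.2-1.1)/5^2 = 1.456
t = 1 is in the acceleration phase (t <= T/2).
p = p0 + 0.5*a*t^2 = 1.1 + 0.5*1.456*1^2
= 1.828


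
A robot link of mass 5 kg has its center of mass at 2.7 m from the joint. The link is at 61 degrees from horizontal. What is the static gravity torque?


tau = m*g*L*cos(angle)
= 5 * 9.81 * 2.7 * cos(61 deg)
= 5 * 9.81 * 2.7 * 0.4848
= 64.2058 Nm


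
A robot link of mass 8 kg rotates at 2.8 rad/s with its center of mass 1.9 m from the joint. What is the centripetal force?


F = m * omega^2 * r
= 8 * 2.8^2 * 1.9
= 8 * 7.84 * 1.9
= 119.168 N


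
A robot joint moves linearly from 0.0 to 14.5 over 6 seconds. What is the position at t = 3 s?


s = t/T = 3/6 = 0.5
p(t) = p0 + (pf-p0)*s
= 0.0 + (14.5 - 0.0) * 0.5
= 7.25


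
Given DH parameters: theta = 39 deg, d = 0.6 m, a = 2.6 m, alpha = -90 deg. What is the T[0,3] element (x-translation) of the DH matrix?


T[0,3] = a * cos(theta)
= 2.6 * cos(39 deg)
= 2.6 * 0.7771
= 2.0206


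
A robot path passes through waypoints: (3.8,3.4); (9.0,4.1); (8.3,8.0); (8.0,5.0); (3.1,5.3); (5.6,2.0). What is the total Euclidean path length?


Segment lengths:
  seg1 = sqrt((5.2)^2 + (0.7)^2) = 5.2469
  seg2 = sqrt((-0.7)^2 + (3.9)^2) = 3.9623
  seg3 = sqrt((-0.3)^2 + (-3.0)^2) = 3.015
  seg4 = sqrt((-4.9)^2 + (0.3)^2) = 4.9092
  seg5 = sqrt((2.5)^2 + (-3.3)^2) = 4.14
Total = 21.2734


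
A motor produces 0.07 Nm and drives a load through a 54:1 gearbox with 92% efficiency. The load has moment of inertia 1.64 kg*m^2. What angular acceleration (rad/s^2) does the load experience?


tau_out = tau_motor * N * eta
= 0.07 * 54 * 0.92 = 3.4776 Nm
alpha = tau_out / I = 3.4776 / 1.64
= 2.1205 rad/s^2


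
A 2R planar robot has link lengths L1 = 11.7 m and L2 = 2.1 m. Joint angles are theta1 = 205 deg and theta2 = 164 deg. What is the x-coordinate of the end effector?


Convert angles to radians: theta1 = 3.5779, theta2 = 2.8623
x = L1*cos(theta1) + L2*cos(theta1+theta2)
x = -10.6038 + 2.0741
x = -8.5297


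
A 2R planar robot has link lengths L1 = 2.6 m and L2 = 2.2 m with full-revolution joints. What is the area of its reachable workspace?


r_max = L1 + L2 = 4.8 m
r_min = |L1 - L2| = 0.4 m
Area = pi*(r_max^2 - r_min^2)
= pi*(23.04 - 0.16)
= pi * 22.88
= 71.8796 m^2


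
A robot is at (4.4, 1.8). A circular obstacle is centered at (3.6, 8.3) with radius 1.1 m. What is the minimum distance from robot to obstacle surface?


center_dist = sqrt((4.4-3.6)^2 + (1.8-8.3)^2)
= sqrt(0.64 + 42.25)
= 6.549
min_dist = center_dist - radius = 6.549 - 1.1 = 5.449 m


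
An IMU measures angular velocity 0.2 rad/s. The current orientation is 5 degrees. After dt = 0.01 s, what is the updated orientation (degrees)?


delta_theta = w * dt = 0.2 * 0.01 = 0.002 rad
= 0.1146 deg
theta_new = 5 + 0.1146 = 5.1146 deg


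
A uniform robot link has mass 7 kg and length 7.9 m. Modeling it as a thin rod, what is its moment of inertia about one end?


I = (1/3) * m * L^2
= (1/3) * 7 * 7.9^2
= 0.333333 * 7 * 62.41
= 145.6233 kg*m^2


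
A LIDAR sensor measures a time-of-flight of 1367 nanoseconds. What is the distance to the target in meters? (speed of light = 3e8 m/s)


tof = 1367 ns = 1.367e-06 s
dist = c * tof / 2
= 3e8 * 1.367e-06 / 2
= 205.05 m


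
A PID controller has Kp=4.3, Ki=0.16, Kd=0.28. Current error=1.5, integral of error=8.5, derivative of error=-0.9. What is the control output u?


u = Kp*e + Ki*int(e) + Kd*de/dt
= 4.3*1.5 + 0.16*8.5 + 0.28*(-0.9)
= 6.45 + 1.36 + -0.252
= 7.558


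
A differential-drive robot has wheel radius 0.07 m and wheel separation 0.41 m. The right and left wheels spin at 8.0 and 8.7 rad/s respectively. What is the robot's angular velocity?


vR = r*wR = 0.07*8.0 = 0.56 m/s
vL = r*wL = 0.07*8.7 = 0.609 m/s
v = (vR+vL)/2 = 0.5845 m/s
omega = (vR-vL)/L = -0.1195 rad/s
angular velocity = -0.1195 rad/s


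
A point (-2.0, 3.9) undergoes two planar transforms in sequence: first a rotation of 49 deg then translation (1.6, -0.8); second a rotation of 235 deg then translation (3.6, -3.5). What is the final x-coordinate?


After transform 1:
x1 = cos(49)*-2.0 - sin(49)*3.9 + 1.6 = -2.6555
y1 = sin(49)*-2.0 + cos(49)*3.9 + -0.8 = 0.2492
After transform 2:
x2 = cos(235)*-2.6555 - sin(235)*0.2492 + 3.6
= 5.3273


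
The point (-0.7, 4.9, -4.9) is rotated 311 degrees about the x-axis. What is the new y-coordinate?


Rotation about x-axis: y' = y*cos(theta) - z*sin(theta)
= 4.9 * 0.6561 - -4.9 * -0.7547
= -0.4834


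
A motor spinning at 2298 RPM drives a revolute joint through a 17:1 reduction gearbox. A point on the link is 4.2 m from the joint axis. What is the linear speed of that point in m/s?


omega_motor = 2298 * 2*pi/60 = 240.646 rad/s
omega_joint = omega_motor / 17 = 14.1556 rad/s
v = omega_joint * r = 14.1556 * 4.2
= 59.4537 m/s


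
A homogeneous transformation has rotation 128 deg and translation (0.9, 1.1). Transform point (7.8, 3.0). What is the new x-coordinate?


x' = cos(theta)*px - sin(theta)*py + tx
= -0.6157*7.8 - 0.788*3.0 + 0.9
= -6.2662


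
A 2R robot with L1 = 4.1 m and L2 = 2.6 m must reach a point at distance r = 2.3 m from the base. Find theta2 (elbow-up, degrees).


cos(theta2) = (r^2 - L1^2 - L2^2) / (2*L1*L2)
cos(theta2) = (5.29 - 16.81 - 6.76) / 21.32
cos(theta2) = -0.857411
theta2 = 149.0271 degrees


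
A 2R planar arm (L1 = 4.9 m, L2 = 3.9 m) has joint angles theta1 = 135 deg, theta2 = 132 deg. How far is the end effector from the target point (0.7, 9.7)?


End effector via forward kinematics:
x = L1*cos(t1) + L2*cos(t1+t2) = -3.6689
y = L1*sin(t1) + L2*sin(t1+t2) = -0.4298
Distance to target:
d = sqrt((0.7 - -3.6689)^2 + (9.7 - -0.4298)^2)
= sqrt(19.0876 + 102.6135)
= 11.0318 m


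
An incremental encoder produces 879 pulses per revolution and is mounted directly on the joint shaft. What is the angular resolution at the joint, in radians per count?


counts per rev = 879
resolution = 2*pi / 879
= 0.0071 rad/count


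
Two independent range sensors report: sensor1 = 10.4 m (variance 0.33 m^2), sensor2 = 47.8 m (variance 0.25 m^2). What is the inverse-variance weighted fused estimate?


w1 = (1/var1) / (1/var1 + 1/var2)
   = 3.0303 / (3.0303 + 4.0) = 0.431
w2 = 1 - w1 = 0.569
fused = w1*s1 + w2*s2 = 4.4828 + 27.1966
= 31.6793 m


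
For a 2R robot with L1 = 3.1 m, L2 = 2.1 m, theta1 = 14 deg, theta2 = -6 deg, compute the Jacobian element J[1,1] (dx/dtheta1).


J[1,1] = -L1*sin(t1) - L2*sin(t1+t2)
= -3.1*sin(14) - 2.1*sin(8)
= -1.0422


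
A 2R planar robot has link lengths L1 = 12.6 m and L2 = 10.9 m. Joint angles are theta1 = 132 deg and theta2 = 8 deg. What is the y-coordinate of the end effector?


Convert angles to radians: theta1 = 2.3038, theta2 = 0.1396
y = L1*sin(theta1) + L2*sin(theta1+theta2)
y = 9.3636 + 7.0064
y = 16.37


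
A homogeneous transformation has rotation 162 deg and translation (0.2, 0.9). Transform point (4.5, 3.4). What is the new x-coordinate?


x' = cos(theta)*px - sin(theta)*py + tx
= -0.9511*4.5 - 0.309*3.4 + 0.2
= -5.1304


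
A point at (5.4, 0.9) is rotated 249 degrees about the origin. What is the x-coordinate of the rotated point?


x' = x*cos(theta) - y*sin(theta)
cos(249 deg) = -0.3584, sin(249 deg) = -0.9336
x' = 5.4 * -0.3584 - 0.9 * -0.9336
= -1.9352 - -0.8402
= -1.095


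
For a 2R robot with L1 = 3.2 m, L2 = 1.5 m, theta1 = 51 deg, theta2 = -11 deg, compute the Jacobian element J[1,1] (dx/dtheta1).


J[1,1] = -L1*sin(t1) - L2*sin(t1+t2)
= -3.2*sin(51) - 1.5*sin(40)
= -3.451


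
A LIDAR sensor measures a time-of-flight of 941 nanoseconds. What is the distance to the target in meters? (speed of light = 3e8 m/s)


tof = 941 ns = 9.41e-07 s
dist = c * tof / 2
= 3e8 * 9.41e-07 / 2
= 141.15 m


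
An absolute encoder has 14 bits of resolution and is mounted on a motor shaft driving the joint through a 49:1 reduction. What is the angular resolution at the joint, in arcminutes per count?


counts = 2^14 = 16384
effective counts at joint = 16384 * 49 = 802816
resolution = 360*60 / 802816
= 0.0269 arcmin/count


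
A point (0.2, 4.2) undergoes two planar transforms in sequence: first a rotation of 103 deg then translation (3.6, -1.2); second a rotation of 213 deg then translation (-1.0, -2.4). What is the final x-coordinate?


After transform 1:
x1 = cos(103)*0.2 - sin(103)*4.2 + 3.6 = -0.5373
y1 = sin(103)*0.2 + cos(103)*4.2 + -1.2 = -1.9499
After transform 2:
x2 = cos(213)*-0.5373 - sin(213)*-1.9499 + -1.0
= -1.6113


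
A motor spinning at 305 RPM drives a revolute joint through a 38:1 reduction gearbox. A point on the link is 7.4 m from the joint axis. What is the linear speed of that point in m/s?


omega_motor = 305 * 2*pi/60 = 31.9395 rad/s
omega_joint = omega_motor / 38 = 0.8405 rad/s
v = omega_joint * r = 0.8405 * 7.4
= 6.2198 m/s


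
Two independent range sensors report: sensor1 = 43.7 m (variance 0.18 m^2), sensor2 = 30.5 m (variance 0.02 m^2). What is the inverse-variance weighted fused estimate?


w1 = (1/var1) / (1/var1 + 1/var2)
   = 5.5556 / (5.5556 + 50.0) = 0.1
w2 = 1 - w1 = 0.9
fused = w1*s1 + w2*s2 = 4.37 + 27.45
= 31.82 m


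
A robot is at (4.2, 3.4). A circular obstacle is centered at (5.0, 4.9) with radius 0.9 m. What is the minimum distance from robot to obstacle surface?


center_dist = sqrt((4.2-5.0)^2 + (3.4-4.9)^2)
= sqrt(0.64 + 2.25)
= 1.7
min_dist = center_dist - radius = 1.7 - 0.9 = 0.8 m


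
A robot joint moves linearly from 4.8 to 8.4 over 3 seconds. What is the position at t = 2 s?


s = t/T = 2/3 = 0.6667
p(t) = p0 + (pf-p0)*s
= 4.8 + (8.4 - 4.8) * 0.6667
= 7.2


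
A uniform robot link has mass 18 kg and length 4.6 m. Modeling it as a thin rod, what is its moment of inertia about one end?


I = (1/3) * m * L^2
= (1/3) * 18 * 4.6^2
= 0.333333 * 18 * 21.16
= 126.96 kg*m^2


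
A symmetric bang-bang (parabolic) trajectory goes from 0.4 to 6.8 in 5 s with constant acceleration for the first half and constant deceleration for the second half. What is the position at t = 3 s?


Symmetric rest-to-rest: each phase covers (pf-p0)/2 in time T/2. 0.5*a*(T/2)^2 = (pf-p0)/2 => a = 4*(pf-p0)/T^2
a = 4*(6.8-0.4)/5^2 = 1.024
t = 3 is in the deceleration phase (t > T/2).
p = pf - 0.5*a*(T-t)^2 = 6.8 - 0.5*1.024*2^2
= 4.752


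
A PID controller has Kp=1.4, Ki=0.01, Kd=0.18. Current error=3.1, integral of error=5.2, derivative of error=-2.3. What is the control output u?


u = Kp*e + Ki*int(e) + Kd*de/dt
= 1.4*3.1 + 0.01*5.2 + 0.18*(-2.3)
= 4.34 + 0.052 + -0.414
= 3.978


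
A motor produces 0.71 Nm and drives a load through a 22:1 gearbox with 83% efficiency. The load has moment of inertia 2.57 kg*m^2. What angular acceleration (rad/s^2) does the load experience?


tau_out = tau_motor * N * eta
= 0.71 * 22 * 0.83 = 12.9646 Nm
alpha = tau_out / I = 12.9646 / 2.57
= 5.0446 rad/s^2


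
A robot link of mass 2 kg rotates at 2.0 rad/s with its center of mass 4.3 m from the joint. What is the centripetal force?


F = m * omega^2 * r
= 2 * 2.0^2 * 4.3
= 2 * 4.0 * 4.3
= 34.4 N


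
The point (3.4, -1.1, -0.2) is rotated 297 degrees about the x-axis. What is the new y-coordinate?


Rotation about x-axis: y' = y*cos(theta) - z*sin(theta)
= -1.1 * 0.454 - -0.2 * -0.891
= -0.6776


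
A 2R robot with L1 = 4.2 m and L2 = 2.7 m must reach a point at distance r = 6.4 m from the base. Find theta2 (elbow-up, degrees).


cos(theta2) = (r^2 - L1^2 - L2^2) / (2*L1*L2)
cos(theta2) = (40.96 - 17.64 - 7.29) / 22.68
cos(theta2) = 0.70679
theta2 = 45.0257 degrees


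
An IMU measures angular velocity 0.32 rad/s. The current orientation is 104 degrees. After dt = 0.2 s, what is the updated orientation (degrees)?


delta_theta = w * dt = 0.32 * 0.2 = 0.064 rad
= 3.6669 deg
theta_new = 104 + 3.6669 = 107.6669 deg


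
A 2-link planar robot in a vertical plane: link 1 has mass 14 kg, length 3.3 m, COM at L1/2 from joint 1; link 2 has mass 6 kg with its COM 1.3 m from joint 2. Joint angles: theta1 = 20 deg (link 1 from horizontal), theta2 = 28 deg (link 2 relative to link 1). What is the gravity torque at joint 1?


Horizontal distance from joint 1 to link-1 COM:
  x_c1 = (L1/2)*cos(t1) = 1.65 * 0.9397 = 1.5505 m
Horizontal distance from joint 1 to link-2 COM:
  x_c2 = L1*cos(t1) + Lc2*cos(t1+t2)
       = 3.3*0.9397 + 1.3*0.6691 = 3.9709 m
tau1 = m1*g*x_c1 + m2*g*x_c2
     = 14*9.81*1.5505 + 6*9.81*3.9709
     = 212.9447 + 233.7246
     = 446.6692 Nm
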